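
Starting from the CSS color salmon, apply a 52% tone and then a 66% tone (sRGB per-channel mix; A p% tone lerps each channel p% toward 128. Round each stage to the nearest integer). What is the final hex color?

#94807e

CSS salmon is rgb(250, 128, 114).
A 52% tone moves each channel 52% toward 128:
  R: 250 − 63.44 = 186.56 → 187
  G: 128 + 0 = 128 → 128
  B: 114 + 0.52×(128−114) = 114 + 7.28 = 121.28 → 121
After the tone: rgb(187, 128, 121) = #bb8079.
A 66% tone moves each channel 66% toward 128:
  R: 187 + 0.66×(128−187) = 187 − 38.94 = 148.06 → 148
  G: 128 + 0 = 128 → 128
  B: 121 + 4.62 = 125.62 → 126
rgb(148, 128, 126) = #94807e.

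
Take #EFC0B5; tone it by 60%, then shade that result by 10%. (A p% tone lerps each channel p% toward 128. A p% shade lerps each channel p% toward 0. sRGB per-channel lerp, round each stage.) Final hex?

#9B8B86

#EFC0B5 is rgb(239, 192, 181).
Per channel, c → c + 0.6(128 − c):
  R: 239 − 66.6 = 172.4 → 172
  G: 192 − 38.4 = 153.6 → 154
  B: 181 + 0.6×(128−181) = 181 − 31.8 = 149.2 → 149
After the tone: rgb(172, 154, 149) = #AC9A95.
A 10% shade moves each channel 10% toward 0:
  R: 172 + 0.1×(0−172) = 172 − 17.2 = 154.8 → 155
  G: 154 − 15.4 = 138.6 → 139
  B: 149 − 14.9 = 134.1 → 134
rgb(155, 139, 134) = #9B8B86.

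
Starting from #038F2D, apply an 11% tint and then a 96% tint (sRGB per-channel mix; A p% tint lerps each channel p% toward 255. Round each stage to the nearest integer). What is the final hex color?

#F6FBF8

#038F2D is rgb(3, 143, 45).
Lerp each channel 11% toward 255:
  R: 3 + 0.11×(255−3) = 3 + 27.72 = 30.72 → 31
  G: 143 + 0.11×(255−143) = 143 + 12.32 = 155.32 → 155
  B: 45 + 0.11×(255−45) = 45 + 23.1 = 68.1 → 68
After the tint: rgb(31, 155, 68) = #1F9B44.
A 96% tint moves each channel 96% toward 255:
  R: 31 + 0.96×(255−31) = 31 + 215.04 = 246.04 → 246
  G: 155 + 0.96×(255−155) = 155 + 96 = 251 → 251
  B: 68 + 179.52 = 247.52 → 248
rgb(246, 251, 248) = #F6FBF8.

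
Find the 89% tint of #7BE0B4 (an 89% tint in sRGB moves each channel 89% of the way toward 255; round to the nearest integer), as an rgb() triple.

#7BE0B4 is rgb(123, 224, 180).
An 89% tint moves each channel 89% toward 255:
  R: 123 + 117.48 = 240.48 → 240
  G: 224 + 27.59 = 251.59 → 252
  B: 180 + 0.89×(255−180) = 180 + 66.75 = 246.75 → 247

rgb(240, 252, 247)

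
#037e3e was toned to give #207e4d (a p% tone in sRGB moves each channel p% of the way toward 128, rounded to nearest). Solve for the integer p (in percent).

#037e3e is rgb(3, 126, 62); #207e4d is rgb(32, 126, 77).
On the R channel (widest range): 32 ≈ 3 + (p/100)(128 − 3), so p ≈ 100×(32 − 3)/(128 − 3) = 2900/125 = 23.20.
p = 23 reproduces all three channels after rounding.

23%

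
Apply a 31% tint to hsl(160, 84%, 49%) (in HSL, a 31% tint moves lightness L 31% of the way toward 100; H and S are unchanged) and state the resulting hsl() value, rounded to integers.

hsl(160, 84%, 65%)

L moves 31% from 49 toward 100: 49 + 15.81 = 64.81 → 65.
H and S are unchanged.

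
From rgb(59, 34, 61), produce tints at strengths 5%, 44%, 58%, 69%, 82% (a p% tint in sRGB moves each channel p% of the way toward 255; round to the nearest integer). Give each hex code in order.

#452D47, #918392, #ADA2AE, #C2BAC3, #DCD7DC

5%: (59 + 9.8 = 68.8→69, 34 + 11.05 = 45.05→45, 61 + 9.7 = 70.7→71) → #452D47
44%: (59 + 86.24 = 145.24→145, 34 + 97.24 = 131.24→131, 61 + 85.36 = 146.36→146) → #918392
58%: (59 + 113.68 = 172.68→173, 34 + 128.18 = 162.18→162, 61 + 112.52 = 173.52→174) → #ADA2AE
69%: (59 + 135.24 = 194.24→194, 34 + 152.49 = 186.49→186, 61 + 133.86 = 194.86→195) → #C2BAC3
82%: (59 + 160.72 = 219.72→220, 34 + 181.22 = 215.22→215, 61 + 159.08 = 220.08→220) → #DCD7DC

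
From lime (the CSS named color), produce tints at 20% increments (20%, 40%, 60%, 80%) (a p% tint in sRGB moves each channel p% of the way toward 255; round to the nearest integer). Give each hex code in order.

#33FF33, #66FF66, #99FF99, #CCFFCC

CSS lime is rgb(0, 255, 0).
20%: (0 + 51 = 51→51, 255→255, 0 + 51 = 51→51) → #33FF33
40%: (0 + 102 = 102→102, 255→255, 0 + 102 = 102→102) → #66FF66
60%: (0 + 153 = 153→153, 255→255, 0 + 153 = 153→153) → #99FF99
80%: (0 + 204 = 204→204, 255→255, 0 + 204 = 204→204) → #CCFFCC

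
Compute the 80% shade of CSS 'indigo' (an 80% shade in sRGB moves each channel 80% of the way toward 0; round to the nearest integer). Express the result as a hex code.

CSS indigo is rgb(75, 0, 130).
Per channel, c → c + 0.8(0 − c):
  R: 75 − 60 = 15 → 15
  G: 0 + 0 = 0 → 0
  B: 130 − 104 = 26 → 26
rgb(15, 0, 26) = #0F001A.

#0F001A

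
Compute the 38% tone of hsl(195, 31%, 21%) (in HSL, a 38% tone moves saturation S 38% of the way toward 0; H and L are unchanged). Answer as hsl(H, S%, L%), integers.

S moves 38% from 31 toward 0: 31 − 11.78 = 19.22 → 19.
H and L are unchanged.

hsl(195, 19%, 21%)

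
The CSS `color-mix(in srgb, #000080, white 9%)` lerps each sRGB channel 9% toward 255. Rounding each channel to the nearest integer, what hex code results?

#000080 is rgb(0, 0, 128).
A 9% tint moves each channel 9% toward 255:
  R: 0 + 0.09×(255−0) = 0 + 22.95 = 22.95 → 23
  G: 0 + 22.95 = 22.95 → 23
  B: 128 + 0.09×(255−128) = 128 + 11.43 = 139.43 → 139
rgb(23, 23, 139) = #17178b.

#17178b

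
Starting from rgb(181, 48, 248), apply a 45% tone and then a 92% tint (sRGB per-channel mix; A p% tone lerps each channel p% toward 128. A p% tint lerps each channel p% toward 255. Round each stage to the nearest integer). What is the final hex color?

Lerp each channel 45% toward 128:
  R: 181 − 23.85 = 157.15 → 157
  G: 48 + 0.45×(128−48) = 48 + 36 = 84 → 84
  B: 248 − 54 = 194 → 194
After the tone: rgb(157, 84, 194) = #9D54C2.
A 92% tint moves each channel 92% toward 255:
  R: 157 + 90.16 = 247.16 → 247
  G: 84 + 0.92×(255−84) = 84 + 157.32 = 241.32 → 241
  B: 194 + 56.12 = 250.12 → 250
rgb(247, 241, 250) = #F7F1FA.

#F7F1FA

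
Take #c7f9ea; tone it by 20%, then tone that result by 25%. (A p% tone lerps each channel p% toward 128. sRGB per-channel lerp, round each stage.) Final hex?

#c7f9ea is rgb(199, 249, 234).
Per channel, c → c + 0.2(128 − c):
  R: 199 − 14.2 = 184.8 → 185
  G: 249 + 0.2×(128−249) = 249 − 24.2 = 224.8 → 225
  B: 234 − 21.2 = 212.8 → 213
After the tone: rgb(185, 225, 213) = #b9e1d5.
Per channel, c → c + 0.25(128 − c):
  R: 185 − 14.25 = 170.75 → 171
  G: 225 + 0.25×(128−225) = 225 − 24.25 = 200.75 → 201
  B: 213 + 0.25×(128−213) = 213 − 21.25 = 191.75 → 192
rgb(171, 201, 192) = #abc9c0.

#abc9c0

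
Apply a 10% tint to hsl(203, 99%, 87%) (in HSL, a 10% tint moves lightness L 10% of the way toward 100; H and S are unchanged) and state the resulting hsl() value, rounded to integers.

L moves 10% from 87 toward 100: 87 + 1.3 = 88.3 → 88.
H and S are unchanged.

hsl(203, 99%, 88%)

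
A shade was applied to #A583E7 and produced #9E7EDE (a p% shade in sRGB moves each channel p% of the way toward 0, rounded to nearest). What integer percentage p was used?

4%

#A583E7 is rgb(165, 131, 231); #9E7EDE is rgb(158, 126, 222).
On the B channel (widest range): 222 ≈ 231 + (p/100)(0 − 231), so p ≈ 100×(222 − 231)/(0 − 231) = -900/-231 = 3.90.
p = 4 reproduces all three channels after rounding.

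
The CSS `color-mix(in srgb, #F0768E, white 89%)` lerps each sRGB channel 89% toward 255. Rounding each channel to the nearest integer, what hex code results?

#FDF0F3

#F0768E is rgb(240, 118, 142).
Lerp each channel 89% toward 255:
  R: 240 + 0.89×(255−240) = 240 + 13.35 = 253.35 → 253
  G: 118 + 121.93 = 239.93 → 240
  B: 142 + 0.89×(255−142) = 142 + 100.57 = 242.57 → 243
rgb(253, 240, 243) = #FDF0F3.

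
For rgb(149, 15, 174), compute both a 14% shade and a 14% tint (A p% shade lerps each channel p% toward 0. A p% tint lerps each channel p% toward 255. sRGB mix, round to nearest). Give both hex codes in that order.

#800D96, #A431B9

14% shade:
  R: 149 + 0.14×(0−149) = 149 − 20.86 = 128.14 → 128
  G: 15 + 0.14×(0−15) = 15 − 2.1 = 12.9 → 13
  B: 174 + 0.14×(0−174) = 174 − 24.36 = 149.64 → 150
  → #800D96
14% tint:
  R: 149 + 0.14×(255−149) = 149 + 14.84 = 163.84 → 164
  G: 15 + 33.6 = 48.6 → 49
  B: 174 + 0.14×(255−174) = 174 + 11.34 = 185.34 → 185
  → #A431B9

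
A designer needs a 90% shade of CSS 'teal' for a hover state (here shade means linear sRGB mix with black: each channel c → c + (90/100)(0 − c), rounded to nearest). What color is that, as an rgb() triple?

rgb(0, 13, 13)

CSS teal is rgb(0, 128, 128).
Per channel, c → c + 0.9(0 − c):
  R: 0 + 0 = 0 → 0
  G: 128 − 115.2 = 12.8 → 13
  B: 128 + 0.9×(0−128) = 128 − 115.2 = 12.8 → 13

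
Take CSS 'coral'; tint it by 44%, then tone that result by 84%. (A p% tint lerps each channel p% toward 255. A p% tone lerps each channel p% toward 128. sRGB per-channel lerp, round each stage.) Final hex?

CSS coral is rgb(255, 127, 80).
A 44% tint moves each channel 44% toward 255:
  R: 255 + 0 = 255 → 255
  G: 127 + 0.44×(255−127) = 127 + 56.32 = 183.32 → 183
  B: 80 + 0.44×(255−80) = 80 + 77 = 157 → 157
After the tint: rgb(255, 183, 157) = #FFB79D.
An 84% tone moves each channel 84% toward 128:
  R: 255 − 106.68 = 148.32 → 148
  G: 183 + 0.84×(128−183) = 183 − 46.2 = 136.8 → 137
  B: 157 + 0.84×(128−157) = 157 − 24.36 = 132.64 → 133
rgb(148, 137, 133) = #948985.

#948985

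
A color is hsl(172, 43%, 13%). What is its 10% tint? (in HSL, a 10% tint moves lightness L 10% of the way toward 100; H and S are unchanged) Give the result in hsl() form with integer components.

L moves 10% from 13 toward 100: 13 + 8.7 = 21.7 → 22.
H and S are unchanged.

hsl(172, 43%, 22%)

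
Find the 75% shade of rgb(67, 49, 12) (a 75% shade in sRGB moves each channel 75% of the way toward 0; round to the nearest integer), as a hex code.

Lerp each channel 75% toward 0:
  R: 67 + 0.75×(0−67) = 67 − 50.25 = 16.75 → 17
  G: 49 − 36.75 = 12.25 → 12
  B: 12 + 0.75×(0−12) = 12 − 9 = 3 → 3
rgb(17, 12, 3) = #110C03.

#110C03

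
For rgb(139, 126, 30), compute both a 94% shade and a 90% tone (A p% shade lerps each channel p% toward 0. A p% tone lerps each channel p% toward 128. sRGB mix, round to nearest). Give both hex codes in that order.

94% shade:
  R: 139 + 0.94×(0−139) = 139 − 130.66 = 8.34 → 8
  G: 126 + 0.94×(0−126) = 126 − 118.44 = 7.56 → 8
  B: 30 + 0.94×(0−30) = 30 − 28.2 = 1.8 → 2
  → #080802
90% tone:
  R: 139 + 0.9×(128−139) = 139 − 9.9 = 129.1 → 129
  G: 126 + 0.9×(128−126) = 126 + 1.8 = 127.8 → 128
  B: 30 + 0.9×(128−30) = 30 + 88.2 = 118.2 → 118
  → #818076

#080802, #818076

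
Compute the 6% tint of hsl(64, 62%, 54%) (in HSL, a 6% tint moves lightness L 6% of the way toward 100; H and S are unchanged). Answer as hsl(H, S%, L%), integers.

hsl(64, 62%, 57%)

L moves 6% from 54 toward 100: 54 + 2.76 = 56.76 → 57.
H and S are unchanged.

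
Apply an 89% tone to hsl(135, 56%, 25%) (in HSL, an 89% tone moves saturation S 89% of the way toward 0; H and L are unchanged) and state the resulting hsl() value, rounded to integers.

hsl(135, 6%, 25%)

S moves 89% from 56 toward 0: 56 − 49.84 = 6.16 → 6.
H and L are unchanged.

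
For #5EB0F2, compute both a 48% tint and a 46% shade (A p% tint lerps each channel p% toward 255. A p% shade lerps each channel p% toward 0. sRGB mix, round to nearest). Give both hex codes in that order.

#ABD6F8, #335F83

#5EB0F2 is rgb(94, 176, 242).
48% tint:
  R: 94 + 0.48×(255−94) = 94 + 77.28 = 171.28 → 171
  G: 176 + 37.92 = 213.92 → 214
  B: 242 + 6.24 = 248.24 → 248
  → #ABD6F8
46% shade:
  R: 94 + 0.46×(0−94) = 94 − 43.24 = 50.76 → 51
  G: 176 − 80.96 = 95.04 → 95
  B: 242 − 111.32 = 130.68 → 131
  → #335F83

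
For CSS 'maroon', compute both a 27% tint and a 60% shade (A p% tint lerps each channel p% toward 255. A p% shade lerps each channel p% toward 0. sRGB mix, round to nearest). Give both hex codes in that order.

CSS maroon is rgb(128, 0, 0).
27% tint:
  R: 128 + 0.27×(255−128) = 128 + 34.29 = 162.29 → 162
  G: 0 + 0.27×(255−0) = 0 + 68.85 = 68.85 → 69
  B: 0 + 68.85 = 68.85 → 69
  → #a24545
60% shade:
  R: 128 − 76.8 = 51.2 → 51
  G: 0 + 0.6×(0−0) = 0 + 0 = 0 → 0
  B: 0 + 0.6×(0−0) = 0 + 0 = 0 → 0
  → #330000

#a24545, #330000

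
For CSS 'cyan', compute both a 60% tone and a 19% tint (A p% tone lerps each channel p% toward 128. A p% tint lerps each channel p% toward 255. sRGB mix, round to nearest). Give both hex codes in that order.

CSS cyan is rgb(0, 255, 255).
60% tone:
  R: 0 + 0.6×(128−0) = 0 + 76.8 = 76.8 → 77
  G: 255 − 76.2 = 178.8 → 179
  B: 255 − 76.2 = 178.8 → 179
  → #4DB3B3
19% tint:
  R: 0 + 0.19×(255−0) = 0 + 48.45 = 48.45 → 48
  G: 255 + 0 = 255 → 255
  B: 255 + 0.19×(255−255) = 255 + 0 = 255 → 255
  → #30FFFF

#4DB3B3, #30FFFF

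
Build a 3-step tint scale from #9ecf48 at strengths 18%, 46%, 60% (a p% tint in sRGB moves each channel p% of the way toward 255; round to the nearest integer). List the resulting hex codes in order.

#afd869, #cbe59c, #d8ecb6

#9ecf48 is rgb(158, 207, 72).
18%: (158 + 17.46 = 175.46→175, 207 + 8.64 = 215.64→216, 72 + 32.94 = 104.94→105) → #afd869
46%: (158 + 44.62 = 202.62→203, 207 + 22.08 = 229.08→229, 72 + 84.18 = 156.18→156) → #cbe59c
60%: (158 + 58.2 = 216.2→216, 207 + 28.8 = 235.8→236, 72 + 109.8 = 181.8→182) → #d8ecb6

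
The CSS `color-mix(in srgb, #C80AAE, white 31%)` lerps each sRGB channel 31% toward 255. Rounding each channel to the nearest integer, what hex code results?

#C80AAE is rgb(200, 10, 174).
Lerp each channel 31% toward 255:
  R: 200 + 17.05 = 217.05 → 217
  G: 10 + 75.95 = 85.95 → 86
  B: 174 + 0.31×(255−174) = 174 + 25.11 = 199.11 → 199
rgb(217, 86, 199) = #D956C7.

#D956C7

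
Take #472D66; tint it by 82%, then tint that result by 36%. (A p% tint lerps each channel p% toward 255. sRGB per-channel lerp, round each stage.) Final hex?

#EAE7ED

#472D66 is rgb(71, 45, 102).
Lerp each channel 82% toward 255:
  R: 71 + 0.82×(255−71) = 71 + 150.88 = 221.88 → 222
  G: 45 + 0.82×(255−45) = 45 + 172.2 = 217.2 → 217
  B: 102 + 0.82×(255−102) = 102 + 125.46 = 227.46 → 227
After the tint: rgb(222, 217, 227) = #DED9E3.
A 36% tint moves each channel 36% toward 255:
  R: 222 + 0.36×(255−222) = 222 + 11.88 = 233.88 → 234
  G: 217 + 0.36×(255−217) = 217 + 13.68 = 230.68 → 231
  B: 227 + 10.08 = 237.08 → 237
rgb(234, 231, 237) = #EAE7ED.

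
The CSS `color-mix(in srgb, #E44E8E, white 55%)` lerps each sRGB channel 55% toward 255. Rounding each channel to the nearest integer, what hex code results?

#E44E8E is rgb(228, 78, 142).
A 55% tint moves each channel 55% toward 255:
  R: 228 + 0.55×(255−228) = 228 + 14.85 = 242.85 → 243
  G: 78 + 97.35 = 175.35 → 175
  B: 142 + 0.55×(255−142) = 142 + 62.15 = 204.15 → 204
rgb(243, 175, 204) = #F3AFCC.

#F3AFCC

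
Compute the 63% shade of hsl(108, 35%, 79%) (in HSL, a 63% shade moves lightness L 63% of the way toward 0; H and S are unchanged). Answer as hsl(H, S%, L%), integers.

L moves 63% from 79 toward 0: 79 − 49.77 = 29.23 → 29.
H and S are unchanged.

hsl(108, 35%, 29%)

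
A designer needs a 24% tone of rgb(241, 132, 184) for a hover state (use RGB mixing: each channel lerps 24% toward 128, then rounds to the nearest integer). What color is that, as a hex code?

#d683ab

Lerp each channel 24% toward 128:
  R: 241 − 27.12 = 213.88 → 214
  G: 132 + 0.24×(128−132) = 132 − 0.96 = 131.04 → 131
  B: 184 − 13.44 = 170.56 → 171
rgb(214, 131, 171) = #d683ab.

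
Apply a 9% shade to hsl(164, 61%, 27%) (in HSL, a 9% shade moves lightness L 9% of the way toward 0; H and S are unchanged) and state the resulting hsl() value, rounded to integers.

hsl(164, 61%, 25%)

L moves 9% from 27 toward 0: 27 − 2.43 = 24.57 → 25.
H and S are unchanged.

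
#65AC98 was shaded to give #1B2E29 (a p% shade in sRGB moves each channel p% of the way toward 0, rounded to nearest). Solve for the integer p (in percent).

73%

#65AC98 is rgb(101, 172, 152); #1B2E29 is rgb(27, 46, 41).
On the G channel (widest range): 46 ≈ 172 + (p/100)(0 − 172), so p ≈ 100×(46 − 172)/(0 − 172) = -12600/-172 = 73.26.
p = 73 reproduces all three channels after rounding.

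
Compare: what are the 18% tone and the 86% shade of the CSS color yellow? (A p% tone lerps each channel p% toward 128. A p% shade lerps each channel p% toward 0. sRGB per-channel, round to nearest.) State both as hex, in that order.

#e8e817, #242400

CSS yellow is rgb(255, 255, 0).
18% tone:
  R: 255 + 0.18×(128−255) = 255 − 22.86 = 232.14 → 232
  G: 255 − 22.86 = 232.14 → 232
  B: 0 + 23.04 = 23.04 → 23
  → #e8e817
86% shade:
  R: 255 + 0.86×(0−255) = 255 − 219.3 = 35.7 → 36
  G: 255 − 219.3 = 35.7 → 36
  B: 0 + 0 = 0 → 0
  → #242400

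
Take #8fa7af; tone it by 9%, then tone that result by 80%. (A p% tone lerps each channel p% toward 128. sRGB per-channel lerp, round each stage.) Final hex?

#8fa7af is rgb(143, 167, 175).
Per channel, c → c + 0.09(128 − c):
  R: 143 − 1.35 = 141.65 → 142
  G: 167 + 0.09×(128−167) = 167 − 3.51 = 163.49 → 163
  B: 175 − 4.23 = 170.77 → 171
After the tone: rgb(142, 163, 171) = #8ea3ab.
Lerp each channel 80% toward 128:
  R: 142 − 11.2 = 130.8 → 131
  G: 163 + 0.8×(128−163) = 163 − 28 = 135 → 135
  B: 171 + 0.8×(128−171) = 171 − 34.4 = 136.6 → 137
rgb(131, 135, 137) = #838789.

#838789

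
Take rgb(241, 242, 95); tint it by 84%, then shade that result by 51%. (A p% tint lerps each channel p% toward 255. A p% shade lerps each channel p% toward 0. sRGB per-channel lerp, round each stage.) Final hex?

Lerp each channel 84% toward 255:
  R: 241 + 0.84×(255−241) = 241 + 11.76 = 252.76 → 253
  G: 242 + 0.84×(255−242) = 242 + 10.92 = 252.92 → 253
  B: 95 + 134.4 = 229.4 → 229
After the tint: rgb(253, 253, 229) = #FDFDE5.
Per channel, c → c + 0.51(0 − c):
  R: 253 + 0.51×(0−253) = 253 − 129.03 = 123.97 → 124
  G: 253 − 129.03 = 123.97 → 124
  B: 229 − 116.79 = 112.21 → 112
rgb(124, 124, 112) = #7C7C70.

#7C7C70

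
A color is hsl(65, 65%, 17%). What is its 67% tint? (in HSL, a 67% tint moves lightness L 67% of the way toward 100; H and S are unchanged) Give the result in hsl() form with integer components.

L moves 67% from 17 toward 100: 17 + 55.61 = 72.61 → 73.
H and S are unchanged.

hsl(65, 65%, 73%)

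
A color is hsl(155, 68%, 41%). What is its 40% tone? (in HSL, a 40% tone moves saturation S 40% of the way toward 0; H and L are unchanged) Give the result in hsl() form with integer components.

hsl(155, 41%, 41%)

S moves 40% from 68 toward 0: 68 − 27.2 = 40.8 → 41.
H and L are unchanged.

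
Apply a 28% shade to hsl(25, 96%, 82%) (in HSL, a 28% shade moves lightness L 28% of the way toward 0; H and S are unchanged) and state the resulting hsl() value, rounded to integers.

hsl(25, 96%, 59%)

L moves 28% from 82 toward 0: 82 − 22.96 = 59.04 → 59.
H and S are unchanged.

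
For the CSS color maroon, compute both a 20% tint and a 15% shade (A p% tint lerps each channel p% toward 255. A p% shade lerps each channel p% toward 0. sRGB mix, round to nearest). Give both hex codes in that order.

#993333, #6D0000

CSS maroon is rgb(128, 0, 0).
20% tint:
  R: 128 + 25.4 = 153.4 → 153
  G: 0 + 51 = 51 → 51
  B: 0 + 51 = 51 → 51
  → #993333
15% shade:
  R: 128 − 19.2 = 108.8 → 109
  G: 0 + 0.15×(0−0) = 0 + 0 = 0 → 0
  B: 0 + 0.15×(0−0) = 0 + 0 = 0 → 0
  → #6D0000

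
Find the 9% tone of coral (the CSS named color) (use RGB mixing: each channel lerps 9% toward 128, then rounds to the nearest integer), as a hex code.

CSS coral is rgb(255, 127, 80).
Per channel, c → c + 0.09(128 − c):
  R: 255 + 0.09×(128−255) = 255 − 11.43 = 243.57 → 244
  G: 127 + 0.09 = 127.09 → 127
  B: 80 + 0.09×(128−80) = 80 + 4.32 = 84.32 → 84
rgb(244, 127, 84) = #F47F54.

#F47F54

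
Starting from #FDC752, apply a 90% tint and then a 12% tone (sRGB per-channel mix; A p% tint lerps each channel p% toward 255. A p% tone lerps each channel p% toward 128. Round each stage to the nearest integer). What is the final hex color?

#FDC752 is rgb(253, 199, 82).
Per channel, c → c + 0.9(255 − c):
  R: 253 + 0.9×(255−253) = 253 + 1.8 = 254.8 → 255
  G: 199 + 50.4 = 249.4 → 249
  B: 82 + 0.9×(255−82) = 82 + 155.7 = 237.7 → 238
After the tint: rgb(255, 249, 238) = #FFF9EE.
Lerp each channel 12% toward 128:
  R: 255 + 0.12×(128−255) = 255 − 15.24 = 239.76 → 240
  G: 249 + 0.12×(128−249) = 249 − 14.52 = 234.48 → 234
  B: 238 + 0.12×(128−238) = 238 − 13.2 = 224.8 → 225
rgb(240, 234, 225) = #F0EAE1.

#F0EAE1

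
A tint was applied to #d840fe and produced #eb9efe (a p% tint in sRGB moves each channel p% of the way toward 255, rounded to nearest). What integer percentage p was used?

#d840fe is rgb(216, 64, 254); #eb9efe is rgb(235, 158, 254).
On the G channel (widest range): 158 ≈ 64 + (p/100)(255 − 64), so p ≈ 100×(158 − 64)/(255 − 64) = 9400/191 = 49.21.
p = 49 reproduces all three channels after rounding.

49%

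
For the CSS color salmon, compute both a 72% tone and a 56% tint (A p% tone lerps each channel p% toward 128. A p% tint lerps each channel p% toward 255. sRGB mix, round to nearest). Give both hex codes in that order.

CSS salmon is rgb(250, 128, 114).
72% tone:
  R: 250 + 0.72×(128−250) = 250 − 87.84 = 162.16 → 162
  G: 128 + 0 = 128 → 128
  B: 114 + 0.72×(128−114) = 114 + 10.08 = 124.08 → 124
  → #A2807C
56% tint:
  R: 250 + 2.8 = 252.8 → 253
  G: 128 + 0.56×(255−128) = 128 + 71.12 = 199.12 → 199
  B: 114 + 78.96 = 192.96 → 193
  → #FDC7C1

#A2807C, #FDC7C1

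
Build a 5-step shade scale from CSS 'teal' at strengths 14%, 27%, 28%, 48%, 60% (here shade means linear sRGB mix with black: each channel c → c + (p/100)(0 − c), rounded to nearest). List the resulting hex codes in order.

CSS teal is rgb(0, 128, 128).
14%: (0→0, 128 − 17.92 = 110.08→110, 128 − 17.92 = 110.08→110) → #006e6e
27%: (0→0, 128 − 34.56 = 93.44→93, 128 − 34.56 = 93.44→93) → #005d5d
28%: (0→0, 128 − 35.84 = 92.16→92, 128 − 35.84 = 92.16→92) → #005c5c
48%: (0→0, 128 − 61.44 = 66.56→67, 128 − 61.44 = 66.56→67) → #004343
60%: (0→0, 128 − 76.8 = 51.2→51, 128 − 76.8 = 51.2→51) → #003333

#006e6e, #005d5d, #005c5c, #004343, #003333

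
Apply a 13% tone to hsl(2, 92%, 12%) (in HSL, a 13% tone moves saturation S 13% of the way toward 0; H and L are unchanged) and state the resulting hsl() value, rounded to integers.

hsl(2, 80%, 12%)

S moves 13% from 92 toward 0: 92 − 11.96 = 80.04 → 80.
H and L are unchanged.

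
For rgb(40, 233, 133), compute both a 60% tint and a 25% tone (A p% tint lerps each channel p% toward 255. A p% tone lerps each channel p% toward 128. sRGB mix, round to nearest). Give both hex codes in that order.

60% tint:
  R: 40 + 0.6×(255−40) = 40 + 129 = 169 → 169
  G: 233 + 13.2 = 246.2 → 246
  B: 133 + 0.6×(255−133) = 133 + 73.2 = 206.2 → 206
  → #a9f6ce
25% tone:
  R: 40 + 0.25×(128−40) = 40 + 22 = 62 → 62
  G: 233 + 0.25×(128−233) = 233 − 26.25 = 206.75 → 207
  B: 133 − 1.25 = 131.75 → 132
  → #3ecf84

#a9f6ce, #3ecf84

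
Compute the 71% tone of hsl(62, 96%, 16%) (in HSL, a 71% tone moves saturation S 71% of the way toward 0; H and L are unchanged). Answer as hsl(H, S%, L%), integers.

S moves 71% from 96 toward 0: 96 − 68.16 = 27.84 → 28.
H and L are unchanged.

hsl(62, 28%, 16%)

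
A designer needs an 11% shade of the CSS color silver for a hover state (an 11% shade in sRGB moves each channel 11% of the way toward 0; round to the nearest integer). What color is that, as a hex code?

CSS silver is rgb(192, 192, 192).
Per channel, c → c + 0.11(0 − c):
  R: 192 + 0.11×(0−192) = 192 − 21.12 = 170.88 → 171
  G: 192 + 0.11×(0−192) = 192 − 21.12 = 170.88 → 171
  B: 192 + 0.11×(0−192) = 192 − 21.12 = 170.88 → 171
rgb(171, 171, 171) = #ababab.

#ababab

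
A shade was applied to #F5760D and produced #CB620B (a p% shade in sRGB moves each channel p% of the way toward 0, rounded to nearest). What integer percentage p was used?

#F5760D is rgb(245, 118, 13); #CB620B is rgb(203, 98, 11).
On the R channel (widest range): 203 ≈ 245 + (p/100)(0 − 245), so p ≈ 100×(203 − 245)/(0 − 245) = -4200/-245 = 17.14.
p = 17 reproduces all three channels after rounding.

17%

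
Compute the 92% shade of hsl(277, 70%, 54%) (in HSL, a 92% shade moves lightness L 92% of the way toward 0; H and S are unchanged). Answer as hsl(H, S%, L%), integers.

hsl(277, 70%, 4%)

L moves 92% from 54 toward 0: 54 − 49.68 = 4.32 → 4.
H and S are unchanged.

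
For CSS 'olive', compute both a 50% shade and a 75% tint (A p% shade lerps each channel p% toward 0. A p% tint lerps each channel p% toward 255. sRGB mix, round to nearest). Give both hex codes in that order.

#404000, #DFDFBF

CSS olive is rgb(128, 128, 0).
50% shade:
  R: 128 − 64 = 64 → 64
  G: 128 − 64 = 64 → 64
  B: 0 + 0.5×(0−0) = 0 + 0 = 0 → 0
  → #404000
75% tint:
  R: 128 + 0.75×(255−128) = 128 + 95.25 = 223.25 → 223
  G: 128 + 0.75×(255−128) = 128 + 95.25 = 223.25 → 223
  B: 0 + 191.25 = 191.25 → 191
  → #DFDFBF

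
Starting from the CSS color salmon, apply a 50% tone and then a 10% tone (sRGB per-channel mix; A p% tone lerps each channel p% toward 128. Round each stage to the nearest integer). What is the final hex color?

#B7807A

CSS salmon is rgb(250, 128, 114).
Per channel, c → c + 0.5(128 − c):
  R: 250 − 61 = 189 → 189
  G: 128 + 0 = 128 → 128
  B: 114 + 0.5×(128−114) = 114 + 7 = 121 → 121
After the tone: rgb(189, 128, 121) = #BD8079.
Per channel, c → c + 0.1(128 − c):
  R: 189 + 0.1×(128−189) = 189 − 6.1 = 182.9 → 183
  G: 128 + 0 = 128 → 128
  B: 121 + 0.1×(128−121) = 121 + 0.7 = 121.7 → 122
rgb(183, 128, 122) = #B7807A.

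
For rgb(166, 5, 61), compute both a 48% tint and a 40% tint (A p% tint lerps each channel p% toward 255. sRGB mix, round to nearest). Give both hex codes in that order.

48% tint:
  R: 166 + 0.48×(255−166) = 166 + 42.72 = 208.72 → 209
  G: 5 + 0.48×(255−5) = 5 + 120 = 125 → 125
  B: 61 + 93.12 = 154.12 → 154
  → #d17d9a
40% tint:
  R: 166 + 0.4×(255−166) = 166 + 35.6 = 201.6 → 202
  G: 5 + 0.4×(255−5) = 5 + 100 = 105 → 105
  B: 61 + 0.4×(255−61) = 61 + 77.6 = 138.6 → 139
  → #ca698b

#d17d9a, #ca698b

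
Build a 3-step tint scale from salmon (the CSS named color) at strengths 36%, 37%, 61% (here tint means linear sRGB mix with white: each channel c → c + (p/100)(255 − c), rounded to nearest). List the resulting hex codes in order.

#FCAEA5, #FCAFA6, #FDCDC8

CSS salmon is rgb(250, 128, 114).
36%: (250 + 1.8 = 251.8→252, 128 + 45.72 = 173.72→174, 114 + 50.76 = 164.76→165) → #FCAEA5
37%: (250 + 1.85 = 251.85→252, 128 + 46.99 = 174.99→175, 114 + 52.17 = 166.17→166) → #FCAFA6
61%: (250 + 3.05 = 253.05→253, 128 + 77.47 = 205.47→205, 114 + 86.01 = 200.01→200) → #FDCDC8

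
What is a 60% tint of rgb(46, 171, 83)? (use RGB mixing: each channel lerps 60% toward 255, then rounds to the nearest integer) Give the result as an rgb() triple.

rgb(171, 221, 186)

Lerp each channel 60% toward 255:
  R: 46 + 125.4 = 171.4 → 171
  G: 171 + 50.4 = 221.4 → 221
  B: 83 + 0.6×(255−83) = 83 + 103.2 = 186.2 → 186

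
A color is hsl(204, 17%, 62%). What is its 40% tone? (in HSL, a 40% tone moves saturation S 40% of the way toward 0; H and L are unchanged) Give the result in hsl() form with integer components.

hsl(204, 10%, 62%)

S moves 40% from 17 toward 0: 17 − 6.8 = 10.2 → 10.
H and L are unchanged.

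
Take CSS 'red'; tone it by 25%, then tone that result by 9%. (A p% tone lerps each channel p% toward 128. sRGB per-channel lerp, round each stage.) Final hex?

#d62929

CSS red is rgb(255, 0, 0).
Per channel, c → c + 0.25(128 − c):
  R: 255 + 0.25×(128−255) = 255 − 31.75 = 223.25 → 223
  G: 0 + 32 = 32 → 32
  B: 0 + 0.25×(128−0) = 0 + 32 = 32 → 32
After the tone: rgb(223, 32, 32) = #df2020.
A 9% tone moves each channel 9% toward 128:
  R: 223 + 0.09×(128−223) = 223 − 8.55 = 214.45 → 214
  G: 32 + 0.09×(128−32) = 32 + 8.64 = 40.64 → 41
  B: 32 + 8.64 = 40.64 → 41
rgb(214, 41, 41) = #d62929.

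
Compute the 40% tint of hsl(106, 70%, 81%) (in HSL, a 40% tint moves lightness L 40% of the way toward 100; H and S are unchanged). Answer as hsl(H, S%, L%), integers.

L moves 40% from 81 toward 100: 81 + 7.6 = 88.6 → 89.
H and S are unchanged.

hsl(106, 70%, 89%)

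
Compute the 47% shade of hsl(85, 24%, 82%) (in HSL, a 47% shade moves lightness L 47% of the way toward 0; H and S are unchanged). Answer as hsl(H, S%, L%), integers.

L moves 47% from 82 toward 0: 82 − 38.54 = 43.46 → 43.
H and S are unchanged.

hsl(85, 24%, 43%)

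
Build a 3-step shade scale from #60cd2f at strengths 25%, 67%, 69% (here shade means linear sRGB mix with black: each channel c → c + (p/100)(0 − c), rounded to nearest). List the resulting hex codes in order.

#489a23, #204410, #1e400f

#60cd2f is rgb(96, 205, 47).
25%: (96 − 24 = 72→72, 205 − 51.25 = 153.75→154, 47 − 11.75 = 35.25→35) → #489a23
67%: (96 − 64.32 = 31.68→32, 205 − 137.35 = 67.65→68, 47 − 31.49 = 15.51→16) → #204410
69%: (96 − 66.24 = 29.76→30, 205 − 141.45 = 63.55→64, 47 − 32.43 = 14.57→15) → #1e400f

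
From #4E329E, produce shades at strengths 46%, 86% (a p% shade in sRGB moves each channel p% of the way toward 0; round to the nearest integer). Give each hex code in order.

#2A1B55, #0B0716

#4E329E is rgb(78, 50, 158).
46%: (78 − 35.88 = 42.12→42, 50 − 23 = 27→27, 158 − 72.68 = 85.32→85) → #2A1B55
86%: (78 − 67.08 = 10.92→11, 50 − 43 = 7→7, 158 − 135.88 = 22.12→22) → #0B0716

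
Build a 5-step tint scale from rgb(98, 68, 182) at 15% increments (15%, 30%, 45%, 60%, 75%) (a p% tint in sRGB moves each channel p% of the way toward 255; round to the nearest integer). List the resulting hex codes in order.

15%: (98 + 23.55 = 121.55→122, 68 + 28.05 = 96.05→96, 182 + 10.95 = 192.95→193) → #7A60C1
30%: (98 + 47.1 = 145.1→145, 68 + 56.1 = 124.1→124, 182 + 21.9 = 203.9→204) → #917CCC
45%: (98 + 70.65 = 168.65→169, 68 + 84.15 = 152.15→152, 182 + 32.85 = 214.85→215) → #A998D7
60%: (98 + 94.2 = 192.2→192, 68 + 112.2 = 180.2→180, 182 + 43.8 = 225.8→226) → #C0B4E2
75%: (98 + 117.75 = 215.75→216, 68 + 140.25 = 208.25→208, 182 + 54.75 = 236.75→237) → #D8D0ED

#7A60C1, #917CCC, #A998D7, #C0B4E2, #D8D0ED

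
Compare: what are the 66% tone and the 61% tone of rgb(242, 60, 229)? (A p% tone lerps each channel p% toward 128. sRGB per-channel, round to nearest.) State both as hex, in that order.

66% tone:
  R: 242 − 75.24 = 166.76 → 167
  G: 60 + 0.66×(128−60) = 60 + 44.88 = 104.88 → 105
  B: 229 + 0.66×(128−229) = 229 − 66.66 = 162.34 → 162
  → #A769A2
61% tone:
  R: 242 + 0.61×(128−242) = 242 − 69.54 = 172.46 → 172
  G: 60 + 41.48 = 101.48 → 101
  B: 229 − 61.61 = 167.39 → 167
  → #AC65A7

#A769A2, #AC65A7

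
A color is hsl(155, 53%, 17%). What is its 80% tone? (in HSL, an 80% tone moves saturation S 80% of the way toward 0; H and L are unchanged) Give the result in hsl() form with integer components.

hsl(155, 11%, 17%)

S moves 80% from 53 toward 0: 53 − 42.4 = 10.6 → 11.
H and L are unchanged.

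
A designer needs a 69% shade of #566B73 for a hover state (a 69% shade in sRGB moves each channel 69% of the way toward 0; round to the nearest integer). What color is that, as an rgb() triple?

#566B73 is rgb(86, 107, 115).
Per channel, c → c + 0.69(0 − c):
  R: 86 + 0.69×(0−86) = 86 − 59.34 = 26.66 → 27
  G: 107 − 73.83 = 33.17 → 33
  B: 115 + 0.69×(0−115) = 115 − 79.35 = 35.65 → 36

rgb(27, 33, 36)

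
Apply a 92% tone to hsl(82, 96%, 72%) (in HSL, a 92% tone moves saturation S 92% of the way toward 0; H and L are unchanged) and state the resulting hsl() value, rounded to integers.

hsl(82, 8%, 72%)

S moves 92% from 96 toward 0: 96 − 88.32 = 7.68 → 8.
H and L are unchanged.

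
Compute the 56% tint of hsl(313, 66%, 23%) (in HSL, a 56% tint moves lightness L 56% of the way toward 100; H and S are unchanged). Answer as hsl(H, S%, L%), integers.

L moves 56% from 23 toward 100: 23 + 43.12 = 66.12 → 66.
H and S are unchanged.

hsl(313, 66%, 66%)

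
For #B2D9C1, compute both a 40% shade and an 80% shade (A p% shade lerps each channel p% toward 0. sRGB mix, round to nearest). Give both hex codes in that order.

#B2D9C1 is rgb(178, 217, 193).
40% shade:
  R: 178 − 71.2 = 106.8 → 107
  G: 217 − 86.8 = 130.2 → 130
  B: 193 + 0.4×(0−193) = 193 − 77.2 = 115.8 → 116
  → #6B8274
80% shade:
  R: 178 + 0.8×(0−178) = 178 − 142.4 = 35.6 → 36
  G: 217 + 0.8×(0−217) = 217 − 173.6 = 43.4 → 43
  B: 193 + 0.8×(0−193) = 193 − 154.4 = 38.6 → 39
  → #242B27

#6B8274, #242B27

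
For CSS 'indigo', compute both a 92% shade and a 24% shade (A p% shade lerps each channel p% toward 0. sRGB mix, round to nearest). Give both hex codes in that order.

CSS indigo is rgb(75, 0, 130).
92% shade:
  R: 75 + 0.92×(0−75) = 75 − 69 = 6 → 6
  G: 0 + 0 = 0 → 0
  B: 130 + 0.92×(0−130) = 130 − 119.6 = 10.4 → 10
  → #06000A
24% shade:
  R: 75 + 0.24×(0−75) = 75 − 18 = 57 → 57
  G: 0 + 0.24×(0−0) = 0 + 0 = 0 → 0
  B: 130 − 31.2 = 98.8 → 99
  → #390063

#06000A, #390063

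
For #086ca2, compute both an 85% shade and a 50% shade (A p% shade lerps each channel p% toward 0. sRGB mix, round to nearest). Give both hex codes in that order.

#086ca2 is rgb(8, 108, 162).
85% shade:
  R: 8 + 0.85×(0−8) = 8 − 6.8 = 1.2 → 1
  G: 108 − 91.8 = 16.2 → 16
  B: 162 + 0.85×(0−162) = 162 − 137.7 = 24.3 → 24
  → #011018
50% shade:
  R: 8 − 4 = 4 → 4
  G: 108 + 0.5×(0−108) = 108 − 54 = 54 → 54
  B: 162 + 0.5×(0−162) = 162 − 81 = 81 → 81
  → #043651

#011018, #043651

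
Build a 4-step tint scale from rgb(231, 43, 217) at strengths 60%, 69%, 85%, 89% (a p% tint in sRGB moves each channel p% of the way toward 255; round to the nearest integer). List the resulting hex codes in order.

#F5AAF0, #F8BDF3, #FBDFF9, #FCE8FB

60%: (231 + 14.4 = 245.4→245, 43 + 127.2 = 170.2→170, 217 + 22.8 = 239.8→240) → #F5AAF0
69%: (231 + 16.56 = 247.56→248, 43 + 146.28 = 189.28→189, 217 + 26.22 = 243.22→243) → #F8BDF3
85%: (231 + 20.4 = 251.4→251, 43 + 180.2 = 223.2→223, 217 + 32.3 = 249.3→249) → #FBDFF9
89%: (231 + 21.36 = 252.36→252, 43 + 188.68 = 231.68→232, 217 + 33.82 = 250.82→251) → #FCE8FB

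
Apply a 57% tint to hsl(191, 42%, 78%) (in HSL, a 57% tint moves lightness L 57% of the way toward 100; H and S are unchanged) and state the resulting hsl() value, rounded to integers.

hsl(191, 42%, 91%)

L moves 57% from 78 toward 100: 78 + 12.54 = 90.54 → 91.
H and S are unchanged.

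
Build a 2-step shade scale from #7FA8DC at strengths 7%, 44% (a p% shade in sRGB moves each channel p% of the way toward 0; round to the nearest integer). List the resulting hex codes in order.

#769CCD, #475E7B

#7FA8DC is rgb(127, 168, 220).
7%: (127 − 8.89 = 118.11→118, 168 − 11.76 = 156.24→156, 220 − 15.4 = 204.6→205) → #769CCD
44%: (127 − 55.88 = 71.12→71, 168 − 73.92 = 94.08→94, 220 − 96.8 = 123.2→123) → #475E7B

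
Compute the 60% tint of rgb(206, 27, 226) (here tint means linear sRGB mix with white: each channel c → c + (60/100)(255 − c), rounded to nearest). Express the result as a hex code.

#eba4f3

A 60% tint moves each channel 60% toward 255:
  R: 206 + 29.4 = 235.4 → 235
  G: 27 + 0.6×(255−27) = 27 + 136.8 = 163.8 → 164
  B: 226 + 0.6×(255−226) = 226 + 17.4 = 243.4 → 243
rgb(235, 164, 243) = #eba4f3.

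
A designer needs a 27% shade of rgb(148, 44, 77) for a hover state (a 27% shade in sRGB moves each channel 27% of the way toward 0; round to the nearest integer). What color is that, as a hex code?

#6C2038

Lerp each channel 27% toward 0:
  R: 148 − 39.96 = 108.04 → 108
  G: 44 + 0.27×(0−44) = 44 − 11.88 = 32.12 → 32
  B: 77 + 0.27×(0−77) = 77 − 20.79 = 56.21 → 56
rgb(108, 32, 56) = #6C2038.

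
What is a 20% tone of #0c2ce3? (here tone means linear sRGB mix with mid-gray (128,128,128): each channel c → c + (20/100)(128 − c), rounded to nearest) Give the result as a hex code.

#233dcf

#0c2ce3 is rgb(12, 44, 227).
Per channel, c → c + 0.2(128 − c):
  R: 12 + 0.2×(128−12) = 12 + 23.2 = 35.2 → 35
  G: 44 + 0.2×(128−44) = 44 + 16.8 = 60.8 → 61
  B: 227 − 19.8 = 207.2 → 207
rgb(35, 61, 207) = #233dcf.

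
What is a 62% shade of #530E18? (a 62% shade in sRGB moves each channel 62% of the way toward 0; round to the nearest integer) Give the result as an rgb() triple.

rgb(32, 5, 9)

#530E18 is rgb(83, 14, 24).
Lerp each channel 62% toward 0:
  R: 83 + 0.62×(0−83) = 83 − 51.46 = 31.54 → 32
  G: 14 + 0.62×(0−14) = 14 − 8.68 = 5.32 → 5
  B: 24 + 0.62×(0−24) = 24 − 14.88 = 9.12 → 9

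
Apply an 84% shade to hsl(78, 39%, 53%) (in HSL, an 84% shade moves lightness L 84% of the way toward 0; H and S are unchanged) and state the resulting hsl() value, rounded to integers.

L moves 84% from 53 toward 0: 53 − 44.52 = 8.48 → 8.
H and S are unchanged.

hsl(78, 39%, 8%)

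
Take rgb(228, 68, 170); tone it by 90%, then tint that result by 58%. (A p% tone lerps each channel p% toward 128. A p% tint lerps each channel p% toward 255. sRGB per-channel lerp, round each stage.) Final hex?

#cec7cb

A 90% tone moves each channel 90% toward 128:
  R: 228 + 0.9×(128−228) = 228 − 90 = 138 → 138
  G: 68 + 0.9×(128−68) = 68 + 54 = 122 → 122
  B: 170 + 0.9×(128−170) = 170 − 37.8 = 132.2 → 132
After the tone: rgb(138, 122, 132) = #8a7a84.
A 58% tint moves each channel 58% toward 255:
  R: 138 + 0.58×(255−138) = 138 + 67.86 = 205.86 → 206
  G: 122 + 77.14 = 199.14 → 199
  B: 132 + 71.34 = 203.34 → 203
rgb(206, 199, 203) = #cec7cb.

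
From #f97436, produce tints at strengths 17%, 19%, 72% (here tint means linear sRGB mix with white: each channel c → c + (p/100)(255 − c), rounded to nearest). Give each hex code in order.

#fa8c58, #fa8e5c, #fdd8c7

#f97436 is rgb(249, 116, 54).
17%: (249 + 1.02 = 250.02→250, 116 + 23.63 = 139.63→140, 54 + 34.17 = 88.17→88) → #fa8c58
19%: (249 + 1.14 = 250.14→250, 116 + 26.41 = 142.41→142, 54 + 38.19 = 92.19→92) → #fa8e5c
72%: (249 + 4.32 = 253.32→253, 116 + 100.08 = 216.08→216, 54 + 144.72 = 198.72→199) → #fdd8c7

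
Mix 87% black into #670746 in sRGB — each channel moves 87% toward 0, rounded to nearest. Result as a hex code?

#0d0109

#670746 is rgb(103, 7, 70).
Per channel, c → c + 0.87(0 − c):
  R: 103 − 89.61 = 13.39 → 13
  G: 7 + 0.87×(0−7) = 7 − 6.09 = 0.91 → 1
  B: 70 + 0.87×(0−70) = 70 − 60.9 = 9.1 → 9
rgb(13, 1, 9) = #0d0109.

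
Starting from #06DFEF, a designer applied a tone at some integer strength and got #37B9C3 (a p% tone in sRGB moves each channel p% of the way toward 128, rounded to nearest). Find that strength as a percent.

#06DFEF is rgb(6, 223, 239); #37B9C3 is rgb(55, 185, 195).
On the R channel (widest range): 55 ≈ 6 + (p/100)(128 − 6), so p ≈ 100×(55 − 6)/(128 − 6) = 4900/122 = 40.16.
p = 40 reproduces all three channels after rounding.

40%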